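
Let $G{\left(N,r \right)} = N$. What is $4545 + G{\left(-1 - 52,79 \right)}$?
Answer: $4492$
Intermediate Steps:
$4545 + G{\left(-1 - 52,79 \right)} = 4545 - 53 = 4492$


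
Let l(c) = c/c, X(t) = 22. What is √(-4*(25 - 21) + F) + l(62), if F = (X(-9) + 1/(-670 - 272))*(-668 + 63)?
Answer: 1 + I*√11824442754/942 ≈ 1.0 + 115.44*I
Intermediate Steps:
l(c) = 1
F = -12537415/942 (F = (22 + 1/(-670 - 272))*(-668 + 63) = (22 + 1/(-942))*(-605) = (22 - 1/942)*(-605) = (20723/942)*(-605) = -12537415/942 ≈ -13309.)
√(-4*(25 - 21) + F) + l(62) = √(-4*(25 - 21) - 12537415/942) + 1 = √(-4*4 - 12537415/942) + 1 = √(-16 - 12537415/942) + 1 = √(-12552487/942) + 1 = I*√11824442754/942 + 1 = 1 + I*√11824442754/942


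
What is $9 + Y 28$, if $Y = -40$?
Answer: $-1111$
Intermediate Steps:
$9 + Y 28 = 9 - 1120 = -1111$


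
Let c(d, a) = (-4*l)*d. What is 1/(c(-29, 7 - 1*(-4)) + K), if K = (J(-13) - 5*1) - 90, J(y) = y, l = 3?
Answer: 1/240 ≈ 0.0041667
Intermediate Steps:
c(d, a) = -12*d (c(d, a) = (-4*3)*d = -12*d)
K = -108 (K = (-13 - 5*1) - 90 = (-13 - 5) - 90 = -18 - 90 = -108)
1/(c(-29, 7 - 1*(-4)) + K) = 1/(-12*(-29) - 108) = 1/(348 - 108) = 1/240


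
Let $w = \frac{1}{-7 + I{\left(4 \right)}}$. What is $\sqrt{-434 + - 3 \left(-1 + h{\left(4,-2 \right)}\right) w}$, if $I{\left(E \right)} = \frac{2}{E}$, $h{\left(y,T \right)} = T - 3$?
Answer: $\frac{i \sqrt{73814}}{13} \approx 20.899 i$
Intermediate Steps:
$h{\left(y,T \right)} = -3 + T$
$w = - \frac{2}{13}$ ($w = \frac{1}{-7 + \frac{2}{4}} = \frac{1}{-7 + 2 \cdot \frac{1}{4}} = \frac{1}{-7 + \frac{1}{2}} = \frac{1}{- \frac{13}{2}} = - \frac{2}{13} \approx -0.15385$)
$\sqrt{-434 + - 3 \left(-1 + h{\left(4,-2 \right)}\right) w} = \sqrt{-434 + - 3 \left(-1 - 5\right) \left(- \frac{2}{13}\right)} = \sqrt{-434 + \left(-3\right) \left(-6\right) \left(- \frac{2}{13}\right)} = \sqrt{-434 + 18 \left(- \frac{2}{13}\right)} = \sqrt{-434 - \frac{36}{13}} = \sqrt{- \frac{5678}{13}} = \frac{i \sqrt{73814}}{13}$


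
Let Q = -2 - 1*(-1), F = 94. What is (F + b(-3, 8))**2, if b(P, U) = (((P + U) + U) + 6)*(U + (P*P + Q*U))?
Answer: 70225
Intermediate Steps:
Q = -1 (Q = -2 + 1 = -1)
b(P, U) = P**2*(6 + P + 2*U) (b(P, U) = (((P + U) + U) + 6)*(U + (P*P - U)) = ((P + 2*U) + 6)*(U + (P**2 - U)) = (6 + P + 2*U)*P**2 = P**2*(6 + P + 2*U))
(F + b(-3, 8))**2 = (94 + (-3)**2*(6 - 3 + 2*8))**2 = (94 + 9*(6 - 3 + 16))**2 = (94 + 9*19)**2 = (94 + 171)**2 = 265**2 = 70225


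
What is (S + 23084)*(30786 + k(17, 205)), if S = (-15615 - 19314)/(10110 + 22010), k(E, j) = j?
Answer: 22977444872641/32120 ≈ 7.1536e+8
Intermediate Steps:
S = -34929/32120 ≈ -1.0875
(S + 23084)*(30786 + k(17, 205)) = (-34929/32120 + 23084)*(30786 + 205) = (741423151/32120)*30991 = 22977444872641/32120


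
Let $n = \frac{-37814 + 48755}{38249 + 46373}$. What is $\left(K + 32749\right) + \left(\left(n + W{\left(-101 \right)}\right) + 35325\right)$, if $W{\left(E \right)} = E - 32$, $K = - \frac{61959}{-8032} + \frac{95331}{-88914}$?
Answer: $\frac{11799758124212719}{173659237472} \approx 67948.0$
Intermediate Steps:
$K = \frac{790553989}{119026208}$ ($K = \left(-61959\right) \left(- \frac{1}{8032}\right) + 95331 \left(- \frac{1}{88914}\right) = \frac{61959}{8032} - \frac{31777}{29638} = \frac{790553989}{119026208} \approx 6.6418$)
$W{\left(E \right)} = -32 + E$
$n = \frac{10941}{84622} \approx 0.12929$
$\left(K + 32749\right) + \left(\left(n + W{\left(-101 \right)}\right) + 35325\right) = \left(\frac{790553989}{119026208} + 32749\right) + \left(\left(\frac{10941}{84622} - 133\right) + 35325\right) = \frac{3898779839781}{119026208} + \left(\left(\frac{10941}{84622} - 133\right) + 35325\right) = \frac{3898779839781}{119026208} + \left(- \frac{11243785}{84622} + 35325\right) = \frac{3898779839781}{119026208} + \frac{2978028365}{84622} = \frac{11799758124212719}{173659237472}$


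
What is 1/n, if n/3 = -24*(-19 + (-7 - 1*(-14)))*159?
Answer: 1/137376 ≈ 7.2793e-6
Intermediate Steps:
n = 137376 (n = 3*(-24*(-19 + (-7 - 1*(-14)))*159) = 3*(-24*(-19 + (-7 + 14))*159) = 3*(-24*(-19 + 7)*159) = 3*(-24*(-12)*159) = 3*(288*159) = 3*45792 = 137376)
1/n = 1/137376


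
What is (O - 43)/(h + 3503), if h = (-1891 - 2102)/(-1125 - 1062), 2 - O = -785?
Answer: 271188/1277509 ≈ 0.21228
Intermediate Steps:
O = 787 (O = 2 - 1*(-785) = 2 + 785 = 787)
h = 1331/729 (h = -3993/(-2187) = -3993*(-1/2187) = 1331/729 ≈ 1.8258)
(O - 43)/(h + 3503) = (787 - 43)/(1331/729 + 3503) = 744/(2555018/729) = 744*(729/2555018) = 271188/1277509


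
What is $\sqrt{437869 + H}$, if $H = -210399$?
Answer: $23 \sqrt{430} \approx 476.94$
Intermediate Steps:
$\sqrt{437869 + H} = \sqrt{437869 - 210399} = \sqrt{227470} = 23 \sqrt{430}$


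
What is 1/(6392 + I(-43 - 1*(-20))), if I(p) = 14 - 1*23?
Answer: 1/6383 ≈ 0.00015667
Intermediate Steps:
I(p) = -9 (I(p) = 14 - 23 = -9)
1/(6392 + I(-43 - 1*(-20))) = 1/(6392 - 9) = 1/6383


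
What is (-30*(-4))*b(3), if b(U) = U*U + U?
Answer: 1440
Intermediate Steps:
b(U) = U + U**2 (b(U) = U**2 + U = U + U**2)
(-30*(-4))*b(3) = (-30*(-4))*(3*(1 + 3)) = 120*(3*4) = 120*12 = 1440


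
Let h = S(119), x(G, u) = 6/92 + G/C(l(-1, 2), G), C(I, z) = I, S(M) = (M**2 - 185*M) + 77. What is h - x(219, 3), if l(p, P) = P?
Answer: -181391/23 ≈ -7886.6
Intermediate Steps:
S(M) = 77 + M**2 - 185*M
x(G, u) = 3/46 + G/2 (x(G, u) = 6/92 + G/2 = 6*(1/92) + G*(1/2) = 3/46 + G/2)
h = -7777 (h = 77 + 119**2 - 185*119 = 77 + 14161 - 22015 = -7777)
h - x(219, 3) = -7777 - (3/46 + (1/2)*219) = -7777 - (3/46 + 219/2) = -7777 - 1*2520/23 = -7777 - 2520/23 = -181391/23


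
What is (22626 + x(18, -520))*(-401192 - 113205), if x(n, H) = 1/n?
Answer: -209497951793/18 ≈ -1.1639e+10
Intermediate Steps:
(22626 + x(18, -520))*(-401192 - 113205) = (22626 + 1/18)*(-401192 - 113205) = (22626 + 1/18)*(-514397) = (407269/18)*(-514397) = -209497951793/18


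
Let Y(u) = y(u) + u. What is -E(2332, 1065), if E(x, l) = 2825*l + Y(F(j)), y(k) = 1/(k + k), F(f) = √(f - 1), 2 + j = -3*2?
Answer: -3008625 - 17*I/6 ≈ -3.0086e+6 - 2.8333*I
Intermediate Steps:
j = -8 (j = -2 - 3*2 = -2 - 6 = -8)
F(f) = √(-1 + f)
y(k) = 1/(2*k)
Y(u) = u + 1/(2*u) (Y(u) = 1/(2*u) + u = u + 1/(2*u))
E(x, l) = 2825*l + 17*I/6 (E(x, l) = 2825*l + (√(-1 - 8) + 1/(2*(√(-1 - 8)))) = 2825*l + (√(-9) + 1/(2*(√(-9)))) = 2825*l + (3*I + 1/(2*((3*I)))) = 2825*l + (3*I + (-I/3)/2) = 2825*l + (3*I - I/6) = 2825*l + 17*I/6)
-E(2332, 1065) = -(2825*1065 + 17*I/6) = -(3008625 + 17*I/6) = -3008625 - 17*I/6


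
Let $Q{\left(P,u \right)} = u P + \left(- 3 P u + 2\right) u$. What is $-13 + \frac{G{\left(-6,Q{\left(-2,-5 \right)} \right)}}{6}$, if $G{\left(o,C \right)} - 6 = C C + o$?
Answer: $3737$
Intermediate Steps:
$Q{\left(P,u \right)} = P u + u \left(2 - 3 P u\right)$ ($Q{\left(P,u \right)} = P u + \left(- 3 P u + 2\right) u = P u + \left(2 - 3 P u\right) u = P u + u \left(2 - 3 P u\right)$)
$G{\left(o,C \right)} = 6 + o + C^{2}$ ($G{\left(o,C \right)} = 6 + \left(C C + o\right) = 6 + \left(C^{2} + o\right) = 6 + \left(o + C^{2}\right) = 6 + o + C^{2}$)
$-13 + \frac{G{\left(-6,Q{\left(-2,-5 \right)} \right)}}{6} = -13 + \frac{6 - 6 + \left(- 5 \left(2 - 2 - \left(-6\right) \left(-5\right)\right)\right)^{2}}{6} = -13 + \left(6 - 6 + \left(- 5 \left(2 - 2 - 30\right)\right)^{2}\right) \frac{1}{6} = -13 + \left(6 - 6 + \left(\left(-5\right) \left(-30\right)\right)^{2}\right) \frac{1}{6} = -13 + \left(6 - 6 + 150^{2}\right) \frac{1}{6} = -13 + \left(6 - 6 + 22500\right) \frac{1}{6} = -13 + 22500 \cdot \frac{1}{6} = -13 + 3750 = 3737$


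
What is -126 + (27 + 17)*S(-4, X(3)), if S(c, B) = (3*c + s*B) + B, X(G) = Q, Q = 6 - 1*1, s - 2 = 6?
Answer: 1326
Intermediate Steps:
s = 8 (s = 2 + 6 = 8)
Q = 5 (Q = 6 - 1 = 5)
X(G) = 5
S(c, B) = 3*c + 9*B (S(c, B) = (3*c + 8*B) + B = 3*c + 9*B)
-126 + (27 + 17)*S(-4, X(3)) = -126 + (27 + 17)*(3*(-4) + 9*5) = -126 + 44*(-12 + 45) = -126 + 44*33 = -126 + 1452 = 1326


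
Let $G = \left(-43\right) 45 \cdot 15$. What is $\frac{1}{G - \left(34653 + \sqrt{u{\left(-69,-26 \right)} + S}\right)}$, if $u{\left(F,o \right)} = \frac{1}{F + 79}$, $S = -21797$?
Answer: $- \frac{636780}{40549094809} + \frac{i \sqrt{2179690}}{40549094809} \approx -1.5704 \cdot 10^{-5} + 3.641 \cdot 10^{-8} i$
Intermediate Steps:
$u{\left(F,o \right)} = \frac{1}{79 + F}$
$G = -29025$ ($G = \left(-1935\right) 15 = -29025$)
$\frac{1}{G - \left(34653 + \sqrt{u{\left(-69,-26 \right)} + S}\right)} = \frac{1}{-29025 - \left(34653 + \sqrt{\frac{1}{79 - 69} - 21797}\right)} = \frac{1}{-29025 - \left(34653 + \sqrt{\frac{1}{10} - 21797}\right)} = \frac{1}{-29025 - \left(34653 + \sqrt{- \frac{217969}{10}}\right)} = \frac{1}{-29025 - \left(34653 + \frac{i \sqrt{2179690}}{10}\right)} = \frac{1}{-63678 - \frac{i \sqrt{2179690}}{10}}$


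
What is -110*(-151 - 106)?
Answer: 28270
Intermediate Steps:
-110*(-151 - 106) = -110*(-257) = 28270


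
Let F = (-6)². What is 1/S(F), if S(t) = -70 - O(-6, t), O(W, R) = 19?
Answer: -1/89 ≈ -0.011236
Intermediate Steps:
F = 36
S(t) = -89 (S(t) = -70 - 1*19 = -70 - 19 = -89)
1/S(F) = 1/(-89) = -1/89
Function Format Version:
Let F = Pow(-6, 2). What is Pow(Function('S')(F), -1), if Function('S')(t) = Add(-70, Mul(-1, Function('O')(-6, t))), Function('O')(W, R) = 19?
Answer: Rational(-1, 89) ≈ -0.011236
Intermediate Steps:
F = 36
Function('S')(t) = -89 (Function('S')(t) = Add(-70, Mul(-1, 19)) = Add(-70, -19) = -89)
Pow(Function('S')(F), -1) = Pow(-89, -1) = Rational(-1, 89)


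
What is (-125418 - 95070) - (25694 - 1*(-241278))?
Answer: -487460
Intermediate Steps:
(-125418 - 95070) - (25694 - 1*(-241278)) = -220488 - (25694 + 241278) = -220488 - 1*266972 = -220488 - 266972 = -487460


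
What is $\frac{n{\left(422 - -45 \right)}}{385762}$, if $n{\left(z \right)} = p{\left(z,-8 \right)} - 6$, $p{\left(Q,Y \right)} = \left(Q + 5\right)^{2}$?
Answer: $\frac{111389}{192881} \approx 0.5775$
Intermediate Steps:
$p{\left(Q,Y \right)} = \left(5 + Q\right)^{2}$
$n{\left(z \right)} = -6 + \left(5 + z\right)^{2}$ ($n{\left(z \right)} = \left(5 + z\right)^{2} - 6 = -6 + \left(5 + z\right)^{2}$)
$\frac{n{\left(422 - -45 \right)}}{385762} = \frac{-6 + \left(5 + \left(422 - -45\right)\right)^{2}}{385762} = \left(-6 + \left(5 + \left(422 + 45\right)\right)^{2}\right) \frac{1}{385762} = \left(-6 + \left(5 + 467\right)^{2}\right) \frac{1}{385762} = \left(-6 + 472^{2}\right) \frac{1}{385762} = \left(-6 + 222784\right) \frac{1}{385762} = 222778 \cdot \frac{1}{385762} = \frac{111389}{192881}$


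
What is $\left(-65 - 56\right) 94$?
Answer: $-11374$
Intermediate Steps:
$\left(-65 - 56\right) 94 = \left(-121\right) 94 = -11374$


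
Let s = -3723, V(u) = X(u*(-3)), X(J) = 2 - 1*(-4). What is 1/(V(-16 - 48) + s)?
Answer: -1/3717 ≈ -0.00026903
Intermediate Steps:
X(J) = 6 (X(J) = 2 + 4 = 6)
V(u) = 6
1/(V(-16 - 48) + s) = 1/(6 - 3723) = 1/(-3717) = -1/3717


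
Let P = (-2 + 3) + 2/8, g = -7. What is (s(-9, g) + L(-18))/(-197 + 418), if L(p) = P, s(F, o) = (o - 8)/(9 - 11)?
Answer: 35/884 ≈ 0.039593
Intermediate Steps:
s(F, o) = 4 - o/2 (s(F, o) = (-8 + o)/(-2) = (-8 + o)*(-½) = 4 - o/2)
P = 5/4 (P = 1 + 2*(⅛) = 1 + ¼ = 5/4 ≈ 1.2500)
L(p) = 5/4
(s(-9, g) + L(-18))/(-197 + 418) = ((4 - ½*(-7)) + 5/4)/(-197 + 418) = ((4 + 7/2) + 5/4)/221 = (15/2 + 5/4)*(1/221) = (35/4)*(1/221) = 35/884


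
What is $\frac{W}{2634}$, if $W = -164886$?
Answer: $- \frac{27481}{439} \approx -62.599$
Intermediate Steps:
$\frac{W}{2634} = - \frac{164886}{2634} = \left(-164886\right) \frac{1}{2634} = - \frac{27481}{439}$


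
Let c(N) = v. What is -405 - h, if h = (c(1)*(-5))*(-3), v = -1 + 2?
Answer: -420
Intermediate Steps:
v = 1
c(N) = 1
h = 15 (h = (1*(-5))*(-3) = -5*(-3) = 15)
-405 - h = -405 - 1*15 = -405 - 15 = -420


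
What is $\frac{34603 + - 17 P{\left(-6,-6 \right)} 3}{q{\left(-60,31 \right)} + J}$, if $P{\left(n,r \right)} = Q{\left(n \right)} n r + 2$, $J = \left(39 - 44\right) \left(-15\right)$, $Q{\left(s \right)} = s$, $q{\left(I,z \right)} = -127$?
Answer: $- \frac{45517}{52} \approx -875.33$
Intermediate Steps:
$J = 75$ ($J = \left(-5\right) \left(-15\right) = 75$)
$P{\left(n,r \right)} = 2 + r n^{2}$ ($P{\left(n,r \right)} = n n r + 2 = n^{2} r + 2 = r n^{2} + 2 = 2 + r n^{2}$)
$\frac{34603 + - 17 P{\left(-6,-6 \right)} 3}{q{\left(-60,31 \right)} + J} = \frac{34603 + - 17 \left(2 - 6 \left(-6\right)^{2}\right) 3}{-127 + 75} = \frac{34603 + - 17 \left(2 - 216\right) 3}{-52} = \left(34603 + - 17 \left(2 - 216\right) 3\right) \left(- \frac{1}{52}\right) = \left(34603 + \left(-17\right) \left(-214\right) 3\right) \left(- \frac{1}{52}\right) = \left(34603 + 3638 \cdot 3\right) \left(- \frac{1}{52}\right) = \left(34603 + 10914\right) \left(- \frac{1}{52}\right) = 45517 \left(- \frac{1}{52}\right) = - \frac{45517}{52}$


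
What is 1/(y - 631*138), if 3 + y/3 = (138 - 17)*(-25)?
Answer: -1/96162 ≈ -1.0399e-5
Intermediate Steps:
y = -9084 (y = -9 + 3*((138 - 17)*(-25)) = -9 + 3*(121*(-25)) = -9 + 3*(-3025) = -9 - 9075 = -9084)
1/(y - 631*138) = 1/(-9084 - 631*138) = 1/(-9084 - 87078) = 1/(-96162) = -1/96162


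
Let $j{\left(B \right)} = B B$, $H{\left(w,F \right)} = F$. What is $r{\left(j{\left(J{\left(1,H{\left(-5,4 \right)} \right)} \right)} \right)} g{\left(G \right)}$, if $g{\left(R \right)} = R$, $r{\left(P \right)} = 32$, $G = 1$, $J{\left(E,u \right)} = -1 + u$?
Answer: $32$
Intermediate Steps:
$j{\left(B \right)} = B^{2}$
$r{\left(j{\left(J{\left(1,H{\left(-5,4 \right)} \right)} \right)} \right)} g{\left(G \right)} = 32 \cdot 1 = 32$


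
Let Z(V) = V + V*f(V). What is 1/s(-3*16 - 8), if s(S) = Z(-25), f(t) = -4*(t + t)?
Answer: -1/5025 ≈ -0.00019901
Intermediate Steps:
f(t) = -8*t
Z(V) = V - 8*V² (Z(V) = V + V*(-8*V) = V - 8*V²)
s(S) = -5025 (s(S) = -25*(1 - 8*(-25)) = -25*(1 + 200) = -25*201 = -5025)
1/s(-3*16 - 8) = 1/(-5025) = -1/5025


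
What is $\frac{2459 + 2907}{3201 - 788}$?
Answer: $\frac{5366}{2413} \approx 2.2238$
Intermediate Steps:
$\frac{2459 + 2907}{3201 - 788} = \frac{5366}{2413}$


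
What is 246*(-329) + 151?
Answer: -80783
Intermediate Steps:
246*(-329) + 151 = -80934 + 151 = -80783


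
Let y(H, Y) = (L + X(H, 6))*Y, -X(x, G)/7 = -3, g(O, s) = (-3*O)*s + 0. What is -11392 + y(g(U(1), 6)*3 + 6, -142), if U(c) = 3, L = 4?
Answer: -14942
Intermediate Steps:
g(O, s) = -3*O*s (g(O, s) = -3*O*s + 0 = -3*O*s)
X(x, G) = 21 (X(x, G) = -7*(-3) = 21)
y(H, Y) = 25*Y (y(H, Y) = (4 + 21)*Y = 25*Y)
-11392 + y(g(U(1), 6)*3 + 6, -142) = -11392 + 25*(-142) = -11392 - 3550 = -14942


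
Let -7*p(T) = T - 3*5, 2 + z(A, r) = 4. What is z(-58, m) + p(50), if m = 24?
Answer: -3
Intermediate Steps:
z(A, r) = 2 (z(A, r) = -2 + 4 = 2)
p(T) = 15/7 - T/7 (p(T) = -(T - 3*5)/7 = -(T - 15)/7 = -(-15 + T)/7 = 15/7 - T/7)
z(-58, m) + p(50) = 2 + (15/7 - ⅐*50) = 2 + (15/7 - 50/7) = 2 - 5 = -3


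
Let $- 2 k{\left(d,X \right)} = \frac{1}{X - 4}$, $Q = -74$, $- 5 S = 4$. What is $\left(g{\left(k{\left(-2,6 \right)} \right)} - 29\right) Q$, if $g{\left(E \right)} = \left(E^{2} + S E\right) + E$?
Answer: $\frac{85803}{40} \approx 2145.1$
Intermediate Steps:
$S = - \frac{4}{5}$ ($S = \left(- \frac{1}{5}\right) 4 = - \frac{4}{5} \approx -0.8$)
$k{\left(d,X \right)} = - \frac{1}{2 \left(-4 + X\right)}$ ($k{\left(d,X \right)} = - \frac{1}{2 \left(X - 4\right)} = - \frac{1}{2 \left(-4 + X\right)}$)
$g{\left(E \right)} = E^{2} + \frac{E}{5}$ ($g{\left(E \right)} = \left(E^{2} - \frac{4 E}{5}\right) + E = E^{2} + \frac{E}{5}$)
$\left(g{\left(k{\left(-2,6 \right)} \right)} - 29\right) Q = \left(- \frac{1}{-8 + 2 \cdot 6} \left(\frac{1}{5} - \frac{1}{-8 + 2 \cdot 6}\right) - 29\right) \left(-74\right) = \left(- \frac{1}{-8 + 12} \left(\frac{1}{5} - \frac{1}{-8 + 12}\right) - 29\right) \left(-74\right) = \left(- \frac{1}{4} \left(\frac{1}{5} - \frac{1}{4}\right) - 29\right) \left(-74\right) = \left(\left(-1\right) \frac{1}{4} \left(\frac{1}{5} - \frac{1}{4}\right) - 29\right) \left(-74\right) = \left(- \frac{\frac{1}{5} - \frac{1}{4}}{4} - 29\right) \left(-74\right) = \left(\left(- \frac{1}{4}\right) \left(- \frac{1}{20}\right) - 29\right) \left(-74\right) = \left(\frac{1}{80} - 29\right) \left(-74\right) = \left(- \frac{2319}{80}\right) \left(-74\right) = \frac{85803}{40}$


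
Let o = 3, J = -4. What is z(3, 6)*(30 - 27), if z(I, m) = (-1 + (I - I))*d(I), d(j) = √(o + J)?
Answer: -3*I ≈ -3.0*I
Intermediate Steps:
d(j) = I (d(j) = √(3 - 4) = √(-1) = I)
z(I, m) = -I (z(I, m) = (-1 + (I - I))*I = (-1 + 0)*I = -I)
z(3, 6)*(30 - 27) = (-I)*(30 - 27) = -I*3 = -3*I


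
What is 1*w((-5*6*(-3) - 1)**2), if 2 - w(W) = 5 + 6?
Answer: -9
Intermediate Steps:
w(W) = -9 (w(W) = 2 - (5 + 6) = 2 - 1*11 = 2 - 11 = -9)
1*w((-5*6*(-3) - 1)**2) = 1*(-9) = -9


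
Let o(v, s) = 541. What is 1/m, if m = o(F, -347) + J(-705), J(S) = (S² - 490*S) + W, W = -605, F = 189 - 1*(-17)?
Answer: 1/842411 ≈ 1.1871e-6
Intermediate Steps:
F = 206 (F = 189 + 17 = 206)
J(S) = -605 + S² - 490*S (J(S) = (S² - 490*S) - 605 = -605 + S² - 490*S)
m = 842411 (m = 541 + (-605 + (-705)² - 490*(-705)) = 541 + (-605 + 497025 + 345450) = 541 + 841870 = 842411)
1/m = 1/842411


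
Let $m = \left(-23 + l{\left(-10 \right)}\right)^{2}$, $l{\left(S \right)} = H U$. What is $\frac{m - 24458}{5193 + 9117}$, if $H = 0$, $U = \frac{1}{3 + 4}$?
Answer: $- \frac{23929}{14310} \approx -1.6722$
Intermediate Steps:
$U = \frac{1}{7} \approx 0.14286$
$l{\left(S \right)} = 0$ ($l{\left(S \right)} = 0 \cdot \frac{1}{7} = 0$)
$m = 529$ ($m = \left(-23 + 0\right)^{2} = \left(-23\right)^{2} = 529$)
$\frac{m - 24458}{5193 + 9117} = \frac{529 - 24458}{5193 + 9117} = \frac{529 - 24458}{14310} = \left(-23929\right) \frac{1}{14310} = - \frac{23929}{14310}$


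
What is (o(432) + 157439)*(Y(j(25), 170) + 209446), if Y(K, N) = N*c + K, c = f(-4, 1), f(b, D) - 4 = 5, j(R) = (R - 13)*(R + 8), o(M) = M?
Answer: 33369509012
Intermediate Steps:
j(R) = (-13 + R)*(8 + R)
f(b, D) = 9 (f(b, D) = 4 + 5 = 9)
c = 9
Y(K, N) = K + 9*N (Y(K, N) = N*9 + K = 9*N + K = K + 9*N)
(o(432) + 157439)*(Y(j(25), 170) + 209446) = (432 + 157439)*(((-104 + 25² - 5*25) + 9*170) + 209446) = 157871*(((-104 + 625 - 125) + 1530) + 209446) = 157871*((396 + 1530) + 209446) = 157871*(1926 + 209446) = 157871*211372 = 33369509012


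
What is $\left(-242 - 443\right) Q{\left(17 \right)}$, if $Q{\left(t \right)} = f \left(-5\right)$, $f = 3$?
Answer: $10275$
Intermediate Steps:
$Q{\left(t \right)} = -15$ ($Q{\left(t \right)} = 3 \left(-5\right) = -15$)
$\left(-242 - 443\right) Q{\left(17 \right)} = \left(-242 - 443\right) \left(-15\right) = \left(-685\right) \left(-15\right) = 10275$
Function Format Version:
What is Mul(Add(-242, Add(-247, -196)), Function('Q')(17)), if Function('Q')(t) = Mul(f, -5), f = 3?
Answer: 10275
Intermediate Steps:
Function('Q')(t) = -15 (Function('Q')(t) = Mul(3, -5) = -15)
Mul(Add(-242, Add(-247, -196)), Function('Q')(17)) = Mul(Add(-242, Add(-247, -196)), -15) = Mul(Add(-242, -443), -15) = Mul(-685, -15) = 10275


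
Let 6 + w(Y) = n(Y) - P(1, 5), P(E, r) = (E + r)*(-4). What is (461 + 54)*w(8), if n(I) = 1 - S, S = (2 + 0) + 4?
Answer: 6695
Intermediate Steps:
S = 6 (S = 2 + 4 = 6)
n(I) = -5 (n(I) = 1 - 1*6 = 1 - 6 = -5)
P(E, r) = -4*E - 4*r
w(Y) = 13 (w(Y) = -6 + (-5 - (-4*1 - 4*5)) = -6 + (-5 - (-4 - 20)) = -6 + (-5 - 1*(-24)) = -6 + (-5 + 24) = -6 + 19 = 13)
(461 + 54)*w(8) = (461 + 54)*13 = 515*13 = 6695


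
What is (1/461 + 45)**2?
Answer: 430396516/212521 ≈ 2025.2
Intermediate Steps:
(1/461 + 45)**2 = (20746/461)**2 = 430396516/212521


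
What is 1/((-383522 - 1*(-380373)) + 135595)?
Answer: 1/132446 ≈ 7.5502e-6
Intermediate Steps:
1/((-383522 - 1*(-380373)) + 135595) = 1/((-383522 + 380373) + 135595) = 1/(-3149 + 135595) = 1/132446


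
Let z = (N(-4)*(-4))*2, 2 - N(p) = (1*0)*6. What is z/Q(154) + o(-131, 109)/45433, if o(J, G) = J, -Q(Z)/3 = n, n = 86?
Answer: 346565/5860857 ≈ 0.059132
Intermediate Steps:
Q(Z) = -258 (Q(Z) = -3*86 = -258)
N(p) = 2 (N(p) = 2 - 1*0*6 = 2 - 0*6 = 2 - 1*0 = 2 + 0 = 2)
z = -16 (z = (2*(-4))*2 = -8*2 = -16)
z/Q(154) + o(-131, 109)/45433 = -16/(-258) - 131/45433 = -16*(-1/258) - 131*1/45433 = 8/129 - 131/45433 = 346565/5860857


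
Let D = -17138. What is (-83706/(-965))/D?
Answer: -41853/8269085 ≈ -0.0050614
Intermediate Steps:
(-83706/(-965))/D = -83706/(-965)/(-17138) = -83706*(-1/965)*(-1/17138) = (83706/965)*(-1/17138) = -41853/8269085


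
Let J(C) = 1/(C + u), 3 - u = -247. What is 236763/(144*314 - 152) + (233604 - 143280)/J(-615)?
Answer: -1485681431877/45064 ≈ -3.2968e+7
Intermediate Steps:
u = 250 (u = 3 - 1*(-247) = 3 + 247 = 250)
J(C) = 1/(250 + C) (J(C) = 1/(C + 250) = 1/(250 + C))
236763/(144*314 - 152) + (233604 - 143280)/J(-615) = 236763/(144*314 - 152) + (233604 - 143280)/(1/(250 - 615)) = 236763/(45216 - 152) + 90324/(1/(-365)) = 236763/45064 + 90324/(-1/365) = 236763*(1/45064) + 90324*(-365) = 236763/45064 - 32968260 = -1485681431877/45064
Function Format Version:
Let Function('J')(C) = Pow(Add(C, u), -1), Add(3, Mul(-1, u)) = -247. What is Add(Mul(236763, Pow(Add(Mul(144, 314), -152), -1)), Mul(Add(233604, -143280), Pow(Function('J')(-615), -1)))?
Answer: Rational(-1485681431877, 45064) ≈ -3.2968e+7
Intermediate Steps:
u = 250 (u = Add(3, Mul(-1, -247)) = Add(3, 247) = 250)
Function('J')(C) = Pow(Add(250, C), -1) (Function('J')(C) = Pow(Add(C, 250), -1) = Pow(Add(250, C), -1))
Add(Mul(236763, Pow(Add(Mul(144, 314), -152), -1)), Mul(Add(233604, -143280), Pow(Function('J')(-615), -1))) = Add(Mul(236763, Pow(Add(Mul(144, 314), -152), -1)), Mul(Add(233604, -143280), Pow(Pow(Add(250, -615), -1), -1))) = Add(Mul(236763, Pow(Add(45216, -152), -1)), Mul(90324, Pow(Pow(-365, -1), -1))) = Add(Mul(236763, Pow(45064, -1)), Mul(90324, Pow(Rational(-1, 365), -1))) = Add(Mul(236763, Rational(1, 45064)), Mul(90324, -365)) = Add(Rational(236763, 45064), -32968260) = Rational(-1485681431877, 45064)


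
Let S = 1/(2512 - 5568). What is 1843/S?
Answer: -5632208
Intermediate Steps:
S = -1/3056 (S = 1/(-3056) = -1/3056 ≈ -0.00032723)
1843/S = 1843/(-1/3056) = 1843*(-3056) = -5632208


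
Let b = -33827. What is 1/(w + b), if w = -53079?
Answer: -1/86906 ≈ -1.1507e-5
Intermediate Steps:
1/(w + b) = 1/(-53079 - 33827) = 1/(-86906) = -1/86906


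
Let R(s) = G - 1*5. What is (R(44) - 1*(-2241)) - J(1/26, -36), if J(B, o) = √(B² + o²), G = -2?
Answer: 2234 - √876097/26 ≈ 2198.0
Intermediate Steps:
R(s) = -7 (R(s) = -2 - 1*5 = -2 - 5 = -7)
(R(44) - 1*(-2241)) - J(1/26, -36) = (-7 - 1*(-2241)) - √((1/26)² + (-36)²) = (-7 + 2241) - √((1/26)² + 1296) = 2234 - √(1/676 + 1296) = 2234 - √(876097/676) = 2234 - √876097/26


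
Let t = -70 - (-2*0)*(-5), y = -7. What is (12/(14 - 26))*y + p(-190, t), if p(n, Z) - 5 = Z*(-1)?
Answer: 82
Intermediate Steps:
t = -70 (t = -70 - 0*(-5) = -70 - 1*0 = -70 + 0 = -70)
p(n, Z) = 5 - Z (p(n, Z) = 5 + Z*(-1) = 5 - Z)
(12/(14 - 26))*y + p(-190, t) = (12/(14 - 26))*(-7) + (5 - 1*(-70)) = (12/(-12))*(-7) + (5 + 70) = (12*(-1/12))*(-7) + 75 = -1*(-7) + 75 = 7 + 75 = 82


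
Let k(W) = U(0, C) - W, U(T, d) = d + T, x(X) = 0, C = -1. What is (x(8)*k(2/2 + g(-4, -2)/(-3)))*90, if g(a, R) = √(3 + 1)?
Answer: 0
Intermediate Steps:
g(a, R) = 2 (g(a, R) = √4 = 2)
U(T, d) = T + d
k(W) = -1 - W (k(W) = (0 - 1) - W = -1 - W)
(x(8)*k(2/2 + g(-4, -2)/(-3)))*90 = (0*(-1 - (2/2 + 2/(-3))))*90 = (0*(-1 - (2*(½) + 2*(-⅓))))*90 = (0*(-1 - (1 - ⅔)))*90 = (0*(-1 - 1*⅓))*90 = (0*(-1 - ⅓))*90 = (0*(-4/3))*90 = 0*90 = 0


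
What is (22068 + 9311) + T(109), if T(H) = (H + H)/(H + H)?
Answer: 31380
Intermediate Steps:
T(H) = 1 (T(H) = (2*H)/((2*H)) = (2*H)*(1/(2*H)) = 1)
(22068 + 9311) + T(109) = (22068 + 9311) + 1 = 31379 + 1 = 31380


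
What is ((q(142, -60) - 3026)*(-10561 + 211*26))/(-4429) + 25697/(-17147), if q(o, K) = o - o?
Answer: -263439433663/75944063 ≈ -3468.9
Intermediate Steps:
q(o, K) = 0
((q(142, -60) - 3026)*(-10561 + 211*26))/(-4429) + 25697/(-17147) = ((0 - 3026)*(-10561 + 211*26))/(-4429) + 25697/(-17147) = -3026*(-10561 + 5486)*(-1/4429) + 25697*(-1/17147) = -3026*(-5075)*(-1/4429) - 25697/17147 = 15356950*(-1/4429) - 25697/17147 = -15356950/4429 - 25697/17147 = -263439433663/75944063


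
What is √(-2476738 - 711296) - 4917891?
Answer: -4917891 + 3*I*√354226 ≈ -4.9179e+6 + 1785.5*I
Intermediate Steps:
√(-2476738 - 711296) - 4917891 = √(-3188034) - 4917891 = 3*I*√354226 - 4917891 = -4917891 + 3*I*√354226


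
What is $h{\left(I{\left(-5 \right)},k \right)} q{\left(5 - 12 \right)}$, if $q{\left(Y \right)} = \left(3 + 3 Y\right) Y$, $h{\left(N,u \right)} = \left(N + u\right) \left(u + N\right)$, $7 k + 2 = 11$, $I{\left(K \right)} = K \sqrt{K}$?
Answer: $- \frac{108792}{7} - 1620 i \sqrt{5} \approx -15542.0 - 3622.4 i$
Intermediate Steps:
$I{\left(K \right)} = K^{\frac{3}{2}}$
$k = \frac{9}{7}$ ($k = - \frac{2}{7} + \frac{1}{7} \cdot 11 = - \frac{2}{7} + \frac{11}{7} = \frac{9}{7} \approx 1.2857$)
$h{\left(N,u \right)} = \left(N + u\right)^{2}$ ($h{\left(N,u \right)} = \left(N + u\right) \left(N + u\right) = \left(N + u\right)^{2}$)
$q{\left(Y \right)} = Y \left(3 + 3 Y\right)$
$h{\left(I{\left(-5 \right)},k \right)} q{\left(5 - 12 \right)} = \left(\left(-5\right)^{\frac{3}{2}} + \frac{9}{7}\right)^{2} \cdot 3 \left(5 - 12\right) \left(1 + \left(5 - 12\right)\right) = \left(- 5 i \sqrt{5} + \frac{9}{7}\right)^{2} \cdot 3 \left(-7\right) \left(1 - 7\right) = \left(\frac{9}{7} - 5 i \sqrt{5}\right)^{2} \cdot 3 \left(-7\right) \left(-6\right) = \left(\frac{9}{7} - 5 i \sqrt{5}\right)^{2} \cdot 126 = 126 \left(\frac{9}{7} - 5 i \sqrt{5}\right)^{2}$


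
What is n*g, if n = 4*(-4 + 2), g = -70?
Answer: 560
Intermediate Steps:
n = -8 (n = 4*(-2) = -8)
n*g = -8*(-70) = 560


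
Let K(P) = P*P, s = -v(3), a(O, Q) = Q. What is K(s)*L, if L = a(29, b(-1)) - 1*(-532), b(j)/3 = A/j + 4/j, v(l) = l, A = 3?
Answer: 4599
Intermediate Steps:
b(j) = 21/j (b(j) = 3*(3/j + 4/j) = 3*(7/j) = 21/j)
s = -3 (s = -1*3 = -3)
K(P) = P²
L = 511 (L = 21/(-1) - 1*(-532) = 21*(-1) + 532 = -21 + 532 = 511)
K(s)*L = (-3)²*511 = 9*511 = 4599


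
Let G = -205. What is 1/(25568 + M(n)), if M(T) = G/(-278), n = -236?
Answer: 278/7108109 ≈ 3.9110e-5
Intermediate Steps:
M(T) = 205/278 (M(T) = -205/(-278) = -205*(-1/278) = 205/278)
1/(25568 + M(n)) = 1/(25568 + 205/278) = 1/(7108109/278) = 278/7108109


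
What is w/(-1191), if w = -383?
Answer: 383/1191 ≈ 0.32158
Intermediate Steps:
w/(-1191) = -383/(-1191) = -1/1191*(-383) = 383/1191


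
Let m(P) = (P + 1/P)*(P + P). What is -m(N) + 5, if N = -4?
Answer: -29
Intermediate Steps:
m(P) = 2*P*(P + 1/P) (m(P) = (P + 1/P)*(2*P) = 2*P*(P + 1/P))
-m(N) + 5 = -(2 + 2*(-4)**2) + 5 = -(2 + 2*16) + 5 = -(2 + 32) + 5 = -1*34 + 5 = -34 + 5 = -29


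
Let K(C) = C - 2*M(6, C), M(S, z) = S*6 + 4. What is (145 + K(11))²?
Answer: 5776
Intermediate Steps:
M(S, z) = 4 + 6*S (M(S, z) = 6*S + 4 = 4 + 6*S)
K(C) = -80 + C (K(C) = C - 2*(4 + 6*6) = C - 2*(4 + 36) = C - 2*40 = C - 80 = -80 + C)
(145 + K(11))² = (145 + (-80 + 11))² = (145 - 69)² = 76² = 5776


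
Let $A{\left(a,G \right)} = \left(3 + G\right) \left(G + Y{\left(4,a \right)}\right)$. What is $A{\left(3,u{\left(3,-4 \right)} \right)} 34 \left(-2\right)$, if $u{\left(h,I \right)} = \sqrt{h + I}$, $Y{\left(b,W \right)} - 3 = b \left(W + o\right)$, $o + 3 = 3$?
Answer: $-2992 - 1224 i \approx -2992.0 - 1224.0 i$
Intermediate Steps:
$o = 0$ ($o = -3 + 3 = 0$)
$Y{\left(b,W \right)} = 3 + W b$ ($Y{\left(b,W \right)} = 3 + b \left(W + 0\right) = 3 + b W = 3 + W b$)
$u{\left(h,I \right)} = \sqrt{I + h}$
$A{\left(a,G \right)} = \left(3 + G\right) \left(3 + G + 4 a\right)$ ($A{\left(a,G \right)} = \left(3 + G\right) \left(G + \left(3 + a 4\right)\right) = \left(3 + G\right) \left(G + \left(3 + 4 a\right)\right) = \left(3 + G\right) \left(3 + G + 4 a\right)$)
$A{\left(3,u{\left(3,-4 \right)} \right)} 34 \left(-2\right) = \left(9 + \left(\sqrt{-4 + 3}\right)^{2} + 6 \sqrt{-4 + 3} + 12 \cdot 3 + 4 \sqrt{-4 + 3} \cdot 3\right) 34 \left(-2\right) = \left(9 + \left(\sqrt{-1}\right)^{2} + 6 \sqrt{-1} + 36 + 4 \sqrt{-1} \cdot 3\right) 34 \left(-2\right) = \left(9 + i^{2} + 6 i + 36 + 4 i 3\right) 34 \left(-2\right) = \left(9 - 1 + 6 i + 36 + 12 i\right) 34 \left(-2\right) = \left(44 + 18 i\right) 34 \left(-2\right) = \left(1496 + 612 i\right) \left(-2\right) = -2992 - 1224 i$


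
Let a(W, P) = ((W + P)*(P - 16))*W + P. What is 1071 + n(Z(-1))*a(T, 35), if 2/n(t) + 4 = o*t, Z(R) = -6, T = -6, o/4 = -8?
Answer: 97403/94 ≈ 1036.2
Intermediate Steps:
o = -32 (o = 4*(-8) = -32)
a(W, P) = P + W*(-16 + P)*(P + W) (a(W, P) = ((P + W)*(-16 + P))*W + P = ((-16 + P)*(P + W))*W + P = W*(-16 + P)*(P + W) + P = P + W*(-16 + P)*(P + W))
n(t) = 2/(-4 - 32*t)
1071 + n(Z(-1))*a(T, 35) = 1071 + (-1/(2 + 16*(-6)))*(35 - 16*(-6)**2 + 35*(-6)**2 - 6*35**2 - 16*35*(-6)) = 1071 + (-1/(2 - 96))*(35 - 16*36 + 35*36 - 6*1225 + 3360) = 1071 + (-1/(-94))*(35 - 576 + 1260 - 7350 + 3360) = 1071 - 1*(-1/94)*(-3271) = 1071 + (1/94)*(-3271) = 1071 - 3271/94 = 97403/94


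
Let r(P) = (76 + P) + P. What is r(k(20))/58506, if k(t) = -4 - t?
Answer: 2/4179 ≈ 0.00047858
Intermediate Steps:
r(P) = 76 + 2*P
r(k(20))/58506 = (76 + 2*(-4 - 1*20))/58506 = (76 + 2*(-4 - 20))*(1/58506) = (76 + 2*(-24))*(1/58506) = (76 - 48)*(1/58506) = 28*(1/58506) = 2/4179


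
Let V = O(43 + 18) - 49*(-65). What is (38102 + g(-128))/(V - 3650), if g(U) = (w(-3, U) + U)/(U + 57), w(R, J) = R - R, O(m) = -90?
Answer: -180358/2627 ≈ -68.656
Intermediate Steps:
w(R, J) = 0
g(U) = U/(57 + U) (g(U) = (0 + U)/(U + 57) = U/(57 + U))
V = 3095 (V = -90 - 49*(-65) = -90 - 1*(-3185) = -90 + 3185 = 3095)
(38102 + g(-128))/(V - 3650) = (38102 - 128/(57 - 128))/(3095 - 3650) = (38102 - 128/(-71))/(-555) = (38102 - 128*(-1/71))*(-1/555) = (38102 + 128/71)*(-1/555) = (2705370/71)*(-1/555) = -180358/2627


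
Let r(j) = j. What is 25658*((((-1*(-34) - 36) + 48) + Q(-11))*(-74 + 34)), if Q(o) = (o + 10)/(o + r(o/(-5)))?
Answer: -520600820/11 ≈ -4.7327e+7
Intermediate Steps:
Q(o) = 5*(10 + o)/(4*o) (Q(o) = (o + 10)/(o + o/(-5)) = (10 + o)/(o + o*(-⅕)) = (10 + o)/(o - o/5) = (10 + o)/((4*o/5)) = (10 + o)*(5/(4*o)) = 5*(10 + o)/(4*o))
25658*((((-1*(-34) - 36) + 48) + Q(-11))*(-74 + 34)) = 25658*((((-1*(-34) - 36) + 48) + (5/4)*(10 - 11)/(-11))*(-74 + 34)) = 25658*((((34 - 36) + 48) + (5/4)*(-1/11)*(-1))*(-40)) = 25658*(((-2 + 48) + 5/44)*(-40)) = 25658*((46 + 5/44)*(-40)) = 25658*((2029/44)*(-40)) = 25658*(-20290/11) = -520600820/11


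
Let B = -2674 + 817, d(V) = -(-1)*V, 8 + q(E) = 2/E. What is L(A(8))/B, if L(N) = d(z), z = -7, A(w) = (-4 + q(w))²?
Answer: 7/1857 ≈ 0.0037695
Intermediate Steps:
q(E) = -8 + 2/E
A(w) = (-12 + 2/w)² (A(w) = (-4 + (-8 + 2/w))² = (-12 + 2/w)²)
d(V) = V
L(N) = -7
B = -1857
L(A(8))/B = -7/(-1857) = -7*(-1/1857) = 7/1857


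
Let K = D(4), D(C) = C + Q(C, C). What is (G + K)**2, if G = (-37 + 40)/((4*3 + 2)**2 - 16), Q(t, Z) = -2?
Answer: 14641/3600 ≈ 4.0669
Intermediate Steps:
G = 1/60 (G = 3/((12 + 2)**2 - 16) = 3/(14**2 - 16) = 3/(196 - 16) = 3/180 = 3*(1/180) = 1/60 ≈ 0.016667)
D(C) = -2 + C (D(C) = C - 2 = -2 + C)
K = 2 (K = -2 + 4 = 2)
(G + K)**2 = (1/60 + 2)**2 = (121/60)**2 = 14641/3600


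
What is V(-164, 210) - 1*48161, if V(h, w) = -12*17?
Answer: -48365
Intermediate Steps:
V(h, w) = -204
V(-164, 210) - 1*48161 = -204 - 1*48161 = -204 - 48161 = -48365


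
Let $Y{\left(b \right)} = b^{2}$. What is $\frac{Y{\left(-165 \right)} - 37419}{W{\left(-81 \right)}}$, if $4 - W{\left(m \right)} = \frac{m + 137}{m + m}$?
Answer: $- \frac{412857}{176} \approx -2345.8$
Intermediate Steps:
$W{\left(m \right)} = 4 - \frac{137 + m}{2 m}$ ($W{\left(m \right)} = 4 - \frac{m + 137}{m + m} = 4 - \frac{137 + m}{2 m}$)
$\frac{Y{\left(-165 \right)} - 37419}{W{\left(-81 \right)}} = \frac{\left(-165\right)^{2} - 37419}{\frac{1}{2} \frac{1}{-81} \left(-137 + 7 \left(-81\right)\right)} = \frac{27225 - 37419}{\frac{1}{2} \left(- \frac{1}{81}\right) \left(-137 - 567\right)} = - \frac{10194}{\frac{1}{2} \left(- \frac{1}{81}\right) \left(-704\right)} = - \frac{10194}{\frac{352}{81}} = \left(-10194\right) \frac{81}{352} = - \frac{412857}{176}$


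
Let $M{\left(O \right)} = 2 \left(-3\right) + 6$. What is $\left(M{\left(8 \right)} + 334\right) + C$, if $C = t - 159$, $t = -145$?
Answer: $30$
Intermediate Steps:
$C = -304$ ($C = -145 - 159 = -304$)
$M{\left(O \right)} = 0$ ($M{\left(O \right)} = -6 + 6 = 0$)
$\left(M{\left(8 \right)} + 334\right) + C = \left(0 + 334\right) - 304 = 334 - 304 = 30$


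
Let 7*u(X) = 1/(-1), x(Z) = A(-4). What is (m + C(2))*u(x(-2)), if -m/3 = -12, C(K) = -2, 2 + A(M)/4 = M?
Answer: -34/7 ≈ -4.8571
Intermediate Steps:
A(M) = -8 + 4*M
x(Z) = -24 (x(Z) = -8 + 4*(-4) = -8 - 16 = -24)
m = 36 (m = -3*(-12) = 36)
u(X) = -⅐ (u(X) = (⅐)/(-1) = (⅐)*(-1) = -⅐)
(m + C(2))*u(x(-2)) = (36 - 2)*(-⅐) = 34*(-⅐) = -34/7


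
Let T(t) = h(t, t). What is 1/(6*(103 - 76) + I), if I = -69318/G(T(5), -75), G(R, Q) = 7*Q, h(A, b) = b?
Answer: 175/51456 ≈ 0.0034010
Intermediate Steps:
T(t) = t
I = 23106/175 (I = -69318/(7*(-75)) = -69318/(-525) = -69318*(-1/525) = 23106/175 ≈ 132.03)
1/(6*(103 - 76) + I) = 1/(6*(103 - 76) + 23106/175) = 1/(6*27 + 23106/175) = 1/(162 + 23106/175) = 1/(51456/175) = 175/51456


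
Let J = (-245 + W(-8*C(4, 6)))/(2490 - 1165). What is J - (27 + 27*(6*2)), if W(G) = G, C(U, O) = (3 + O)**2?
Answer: -465968/1325 ≈ -351.67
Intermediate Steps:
J = -893/1325 (J = (-245 - 8*(3 + 6)**2)/(2490 - 1165) = (-245 - 8*9**2)/1325 = (-245 - 8*81)*(1/1325) = (-245 - 648)*(1/1325) = -893*1/1325 = -893/1325 ≈ -0.67396)
J - (27 + 27*(6*2)) = -893/1325 - (27 + 27*(6*2)) = -893/1325 - (27 + 27*12) = -893/1325 - (27 + 324) = -893/1325 - 1*351 = -893/1325 - 351 = -465968/1325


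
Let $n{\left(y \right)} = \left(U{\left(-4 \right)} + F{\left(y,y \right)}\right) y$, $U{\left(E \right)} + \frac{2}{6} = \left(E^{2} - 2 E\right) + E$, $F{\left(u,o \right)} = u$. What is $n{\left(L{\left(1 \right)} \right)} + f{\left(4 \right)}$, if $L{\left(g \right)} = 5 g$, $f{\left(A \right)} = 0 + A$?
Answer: $\frac{382}{3} \approx 127.33$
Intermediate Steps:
$f{\left(A \right)} = A$
$U{\left(E \right)} = - \frac{1}{3} + E^{2} - E$ ($U{\left(E \right)} = - \frac{1}{3} + \left(\left(E^{2} - 2 E\right) + E\right) = - \frac{1}{3} + \left(E^{2} - E\right) = - \frac{1}{3} + E^{2} - E$)
$n{\left(y \right)} = y \left(\frac{59}{3} + y\right)$ ($n{\left(y \right)} = \left(\left(- \frac{1}{3} + \left(-4\right)^{2} - -4\right) + y\right) y = \left(\left(- \frac{1}{3} + 16 + 4\right) + y\right) y = \left(\frac{59}{3} + y\right) y = y \left(\frac{59}{3} + y\right)$)
$n{\left(L{\left(1 \right)} \right)} + f{\left(4 \right)} = \frac{5 \cdot 1 \left(59 + 3 \cdot 5 \cdot 1\right)}{3} + 4 = \frac{1}{3} \cdot 5 \left(59 + 3 \cdot 5\right) + 4 = \frac{1}{3} \cdot 5 \left(59 + 15\right) + 4 = \frac{1}{3} \cdot 5 \cdot 74 + 4 = \frac{370}{3} + 4 = \frac{382}{3}$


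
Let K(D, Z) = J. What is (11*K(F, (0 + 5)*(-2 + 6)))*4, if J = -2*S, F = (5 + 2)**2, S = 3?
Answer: -264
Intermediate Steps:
F = 49 (F = 7**2 = 49)
J = -6 (J = -2*3 = -6)
K(D, Z) = -6
(11*K(F, (0 + 5)*(-2 + 6)))*4 = (11*(-6))*4 = -66*4 = -264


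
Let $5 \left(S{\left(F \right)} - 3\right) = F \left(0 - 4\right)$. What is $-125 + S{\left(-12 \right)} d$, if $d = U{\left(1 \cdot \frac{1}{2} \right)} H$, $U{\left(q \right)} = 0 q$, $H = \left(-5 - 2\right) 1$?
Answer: $-125$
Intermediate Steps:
$S{\left(F \right)} = 3 - \frac{4 F}{5}$ ($S{\left(F \right)} = 3 + \frac{F \left(0 - 4\right)}{5} = 3 + \frac{F \left(-4\right)}{5} = 3 + \frac{\left(-4\right) F}{5} = 3 - \frac{4 F}{5}$)
$H = -7$ ($H = \left(-7\right) 1 = -7$)
$U{\left(q \right)} = 0$
$d = 0$ ($d = 0 \left(-7\right) = 0$)
$-125 + S{\left(-12 \right)} d = -125 + \left(3 - - \frac{48}{5}\right) 0 = -125 + \left(3 + \frac{48}{5}\right) 0 = -125 + \frac{63}{5} \cdot 0 = -125 + 0 = -125$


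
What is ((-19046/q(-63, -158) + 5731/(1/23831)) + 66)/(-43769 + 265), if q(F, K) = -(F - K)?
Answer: -12974694111/4132880 ≈ -3139.4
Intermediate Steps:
q(F, K) = K - F
((-19046/q(-63, -158) + 5731/(1/23831)) + 66)/(-43769 + 265) = ((-19046/(-158 - 1*(-63)) + 5731/(1/23831)) + 66)/(-43769 + 265) = ((-19046/(-158 + 63) + 5731/(1/23831)) + 66)/(-43504) = ((-19046/(-95) + 5731*23831) + 66)*(-1/43504) = ((-19046*(-1/95) + 136575461) + 66)*(-1/43504) = ((19046/95 + 136575461) + 66)*(-1/43504) = (12974687841/95 + 66)*(-1/43504) = (12974694111/95)*(-1/43504) = -12974694111/4132880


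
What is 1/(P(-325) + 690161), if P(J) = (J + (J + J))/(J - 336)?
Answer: 661/456197396 ≈ 1.4489e-6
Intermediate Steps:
P(J) = 3*J/(-336 + J) (P(J) = (J + 2*J)/(-336 + J) = (3*J)/(-336 + J) = 3*J/(-336 + J))
1/(P(-325) + 690161) = 1/(3*(-325)/(-336 - 325) + 690161) = 1/(3*(-325)/(-661) + 690161) = 1/(3*(-325)*(-1/661) + 690161) = 1/(975/661 + 690161) = 1/(456197396/661) = 661/456197396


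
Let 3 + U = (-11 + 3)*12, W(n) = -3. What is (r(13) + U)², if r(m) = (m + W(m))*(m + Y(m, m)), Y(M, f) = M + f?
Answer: 84681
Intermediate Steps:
U = -99 (U = -3 + (-11 + 3)*12 = -3 - 8*12 = -3 - 96 = -99)
r(m) = 3*m*(-3 + m) (r(m) = (m - 3)*(m + (m + m)) = (-3 + m)*(m + 2*m) = (-3 + m)*(3*m) = 3*m*(-3 + m))
(r(13) + U)² = (3*13*(-3 + 13) - 99)² = (3*13*10 - 99)² = (390 - 99)² = 291² = 84681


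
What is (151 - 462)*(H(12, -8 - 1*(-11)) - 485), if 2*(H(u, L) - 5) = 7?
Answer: 296383/2 ≈ 1.4819e+5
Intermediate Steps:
H(u, L) = 17/2 (H(u, L) = 5 + (½)*7 = 5 + 7/2 = 17/2)
(151 - 462)*(H(12, -8 - 1*(-11)) - 485) = (151 - 462)*(17/2 - 485) = -311*(-953/2) = 296383/2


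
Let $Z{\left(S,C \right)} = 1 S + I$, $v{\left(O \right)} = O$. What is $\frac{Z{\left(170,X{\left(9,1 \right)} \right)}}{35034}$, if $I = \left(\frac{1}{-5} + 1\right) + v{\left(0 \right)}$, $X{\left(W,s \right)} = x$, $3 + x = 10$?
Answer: $\frac{427}{87585} \approx 0.0048753$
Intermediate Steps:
$x = 7$ ($x = -3 + 10 = 7$)
$X{\left(W,s \right)} = 7$
$I = \frac{4}{5}$ ($I = \left(\frac{1}{-5} + 1\right) + 0 = \left(- \frac{1}{5} + 1\right) + 0 = \frac{4}{5} + 0 = \frac{4}{5} \approx 0.8$)
$Z{\left(S,C \right)} = \frac{4}{5} + S$ ($Z{\left(S,C \right)} = 1 S + \frac{4}{5} = S + \frac{4}{5} = \frac{4}{5} + S$)
$\frac{Z{\left(170,X{\left(9,1 \right)} \right)}}{35034} = \frac{\frac{4}{5} + 170}{35034} = \frac{854}{5} \cdot \frac{1}{35034} = \frac{427}{87585}$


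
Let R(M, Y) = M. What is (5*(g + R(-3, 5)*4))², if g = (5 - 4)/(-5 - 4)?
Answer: 297025/81 ≈ 3667.0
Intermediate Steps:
g = -⅑ (g = 1/(-9) = 1*(-⅑) = -⅑ ≈ -0.11111)
(5*(g + R(-3, 5)*4))² = (5*(-⅑ - 3*4))² = (5*(-⅑ - 12))² = (5*(-109/9))² = (-545/9)² = 297025/81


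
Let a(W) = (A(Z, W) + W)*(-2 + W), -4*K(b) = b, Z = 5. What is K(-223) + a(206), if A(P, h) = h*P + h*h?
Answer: 35636575/4 ≈ 8.9091e+6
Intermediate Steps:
K(b) = -b/4
A(P, h) = h**2 + P*h (A(P, h) = P*h + h**2 = h**2 + P*h)
a(W) = (-2 + W)*(W + W*(5 + W)) (a(W) = (W*(5 + W) + W)*(-2 + W) = (W + W*(5 + W))*(-2 + W) = (-2 + W)*(W + W*(5 + W)))
K(-223) + a(206) = -1/4*(-223) + 206*(-12 - 1*206 + 206*(5 + 206)) = 223/4 + 206*(-12 - 206 + 206*211) = 223/4 + 206*(-12 - 206 + 43466) = 223/4 + 206*43248 = 223/4 + 8909088 = 35636575/4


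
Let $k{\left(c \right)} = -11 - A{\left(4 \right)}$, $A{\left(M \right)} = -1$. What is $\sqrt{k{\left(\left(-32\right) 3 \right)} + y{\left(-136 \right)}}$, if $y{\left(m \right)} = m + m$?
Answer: $i \sqrt{282} \approx 16.793 i$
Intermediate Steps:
$y{\left(m \right)} = 2 m$
$k{\left(c \right)} = -10$ ($k{\left(c \right)} = -11 - -1 = -11 + 1 = -10$)
$\sqrt{k{\left(\left(-32\right) 3 \right)} + y{\left(-136 \right)}} = \sqrt{-10 + 2 \left(-136\right)} = \sqrt{-10 - 272} = \sqrt{-282} = i \sqrt{282}$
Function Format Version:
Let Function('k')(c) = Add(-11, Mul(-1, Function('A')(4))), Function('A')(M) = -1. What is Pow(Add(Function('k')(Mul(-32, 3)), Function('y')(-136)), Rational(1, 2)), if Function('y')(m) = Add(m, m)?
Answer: Mul(I, Pow(282, Rational(1, 2))) ≈ Mul(16.793, I)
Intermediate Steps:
Function('y')(m) = Mul(2, m)
Function('k')(c) = -10 (Function('k')(c) = Add(-11, Mul(-1, -1)) = Add(-11, 1) = -10)
Pow(Add(Function('k')(Mul(-32, 3)), Function('y')(-136)), Rational(1, 2)) = Pow(Add(-10, Mul(2, -136)), Rational(1, 2)) = Pow(Add(-10, -272), Rational(1, 2)) = Pow(-282, Rational(1, 2)) = Mul(I, Pow(282, Rational(1, 2)))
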